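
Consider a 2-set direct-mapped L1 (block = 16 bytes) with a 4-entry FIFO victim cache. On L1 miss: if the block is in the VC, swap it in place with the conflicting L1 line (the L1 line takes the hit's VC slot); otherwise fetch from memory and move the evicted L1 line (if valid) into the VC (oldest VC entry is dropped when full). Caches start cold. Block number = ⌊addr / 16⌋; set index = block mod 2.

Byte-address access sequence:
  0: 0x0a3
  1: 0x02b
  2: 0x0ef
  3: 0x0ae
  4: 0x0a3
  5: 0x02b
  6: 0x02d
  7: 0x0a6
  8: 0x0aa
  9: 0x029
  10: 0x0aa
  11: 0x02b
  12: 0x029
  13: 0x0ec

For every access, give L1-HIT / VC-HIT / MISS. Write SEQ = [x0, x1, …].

0: 0xa3 (blk 10, set 0) → MISS  vc=[]
1: 0x2b (blk 2, set 0) → MISS  vc=[10]
2: 0xef (blk 14, set 0) → MISS  vc=[10, 2]
3: 0xae (blk 10, set 0) → VC-HIT  vc=[14, 2]
4: 0xa3 (blk 10, set 0) → L1-HIT  vc=[14, 2]
5: 0x2b (blk 2, set 0) → VC-HIT  vc=[14, 10]
6: 0x2d (blk 2, set 0) → L1-HIT  vc=[14, 10]
7: 0xa6 (blk 10, set 0) → VC-HIT  vc=[14, 2]
8: 0xaa (blk 10, set 0) → L1-HIT  vc=[14, 2]
9: 0x29 (blk 2, set 0) → VC-HIT  vc=[14, 10]
10: 0xaa (blk 10, set 0) → VC-HIT  vc=[14, 2]
11: 0x2b (blk 2, set 0) → VC-HIT  vc=[14, 10]
12: 0x29 (blk 2, set 0) → L1-HIT  vc=[14, 10]
13: 0xec (blk 14, set 0) → VC-HIT  vc=[2, 10]

SEQ = [MISS, MISS, MISS, VC-HIT, L1-HIT, VC-HIT, L1-HIT, VC-HIT, L1-HIT, VC-HIT, VC-HIT, VC-HIT, L1-HIT, VC-HIT]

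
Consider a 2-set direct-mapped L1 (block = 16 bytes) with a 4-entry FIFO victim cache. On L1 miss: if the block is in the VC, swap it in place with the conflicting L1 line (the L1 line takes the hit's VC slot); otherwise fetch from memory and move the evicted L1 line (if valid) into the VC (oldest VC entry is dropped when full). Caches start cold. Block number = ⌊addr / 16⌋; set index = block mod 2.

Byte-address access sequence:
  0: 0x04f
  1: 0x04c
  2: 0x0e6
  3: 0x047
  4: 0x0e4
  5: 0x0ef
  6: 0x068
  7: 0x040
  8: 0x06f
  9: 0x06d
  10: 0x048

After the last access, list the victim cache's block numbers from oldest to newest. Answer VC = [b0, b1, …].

  [0] addr=0x4f blk=4 s=0: MISS | VC []
  [1] addr=0x4c blk=4 s=0: L1-HIT | VC []
  [2] addr=0xe6 blk=14 s=0: MISS | VC [4]
  [3] addr=0x47 blk=4 s=0: VC-HIT | VC [14]
  [4] addr=0xe4 blk=14 s=0: VC-HIT | VC [4]
  [5] addr=0xef blk=14 s=0: L1-HIT | VC [4]
  [6] addr=0x68 blk=6 s=0: MISS | VC [4, 14]
  [7] addr=0x40 blk=4 s=0: VC-HIT | VC [6, 14]
  [8] addr=0x6f blk=6 s=0: VC-HIT | VC [4, 14]
  [9] addr=0x6d blk=6 s=0: L1-HIT | VC [4, 14]
  [10] addr=0x48 blk=4 s=0: VC-HIT | VC [6, 14]

VC = [6, 14]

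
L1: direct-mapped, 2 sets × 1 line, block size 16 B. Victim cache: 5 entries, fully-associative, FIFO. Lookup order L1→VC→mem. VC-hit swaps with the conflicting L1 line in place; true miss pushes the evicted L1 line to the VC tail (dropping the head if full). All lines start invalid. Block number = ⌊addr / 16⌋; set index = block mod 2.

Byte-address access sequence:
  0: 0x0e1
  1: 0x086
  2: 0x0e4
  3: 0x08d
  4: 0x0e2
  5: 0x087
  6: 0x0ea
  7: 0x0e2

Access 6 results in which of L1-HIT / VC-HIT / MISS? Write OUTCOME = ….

OUTCOME = VC-HIT

#0 0xe1→b14/s0 MISS; vc=[]
#1 0x86→b8/s0 MISS; vc=[14]
#2 0xe4→b14/s0 VC-HIT; vc=[8]
#3 0x8d→b8/s0 VC-HIT; vc=[14]
#4 0xe2→b14/s0 VC-HIT; vc=[8]
#5 0x87→b8/s0 VC-HIT; vc=[14]
#6 0xea→b14/s0 VC-HIT; vc=[8]
#7 0xe2→b14/s0 L1-HIT; vc=[8]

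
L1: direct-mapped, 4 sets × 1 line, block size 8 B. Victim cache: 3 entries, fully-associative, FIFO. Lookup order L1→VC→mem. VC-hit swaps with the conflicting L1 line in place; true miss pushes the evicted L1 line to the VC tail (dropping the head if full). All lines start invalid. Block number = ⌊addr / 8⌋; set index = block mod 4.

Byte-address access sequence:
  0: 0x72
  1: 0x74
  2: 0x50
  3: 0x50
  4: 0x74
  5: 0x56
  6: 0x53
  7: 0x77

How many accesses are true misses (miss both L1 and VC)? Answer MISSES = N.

#0 0x72→b14/s2 MISS; vc=[]
#1 0x74→b14/s2 L1-HIT; vc=[]
#2 0x50→b10/s2 MISS; vc=[14]
#3 0x50→b10/s2 L1-HIT; vc=[14]
#4 0x74→b14/s2 VC-HIT; vc=[10]
#5 0x56→b10/s2 VC-HIT; vc=[14]
#6 0x53→b10/s2 L1-HIT; vc=[14]
#7 0x77→b14/s2 VC-HIT; vc=[10]

MISSES = 2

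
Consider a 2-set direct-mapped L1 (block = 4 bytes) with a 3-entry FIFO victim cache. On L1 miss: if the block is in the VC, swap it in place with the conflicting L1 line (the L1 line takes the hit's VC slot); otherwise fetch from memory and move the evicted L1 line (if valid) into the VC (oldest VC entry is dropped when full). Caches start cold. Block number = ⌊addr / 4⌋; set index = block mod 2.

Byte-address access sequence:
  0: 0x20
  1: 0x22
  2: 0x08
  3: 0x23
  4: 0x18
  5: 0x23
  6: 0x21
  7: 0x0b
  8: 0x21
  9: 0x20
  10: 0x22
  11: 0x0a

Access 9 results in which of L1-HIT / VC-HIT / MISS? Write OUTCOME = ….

OUTCOME = L1-HIT

#0 0x20→b8/s0 MISS; vc=[]
#1 0x22→b8/s0 L1-HIT; vc=[]
#2 0x8→b2/s0 MISS; vc=[8]
#3 0x23→b8/s0 VC-HIT; vc=[2]
#4 0x18→b6/s0 MISS; vc=[2,8]
#5 0x23→b8/s0 VC-HIT; vc=[2,6]
#6 0x21→b8/s0 L1-HIT; vc=[2,6]
#7 0xb→b2/s0 VC-HIT; vc=[8,6]
#8 0x21→b8/s0 VC-HIT; vc=[2,6]
#9 0x20→b8/s0 L1-HIT; vc=[2,6]
#10 0x22→b8/s0 L1-HIT; vc=[2,6]
#11 0xa→b2/s0 VC-HIT; vc=[8,6]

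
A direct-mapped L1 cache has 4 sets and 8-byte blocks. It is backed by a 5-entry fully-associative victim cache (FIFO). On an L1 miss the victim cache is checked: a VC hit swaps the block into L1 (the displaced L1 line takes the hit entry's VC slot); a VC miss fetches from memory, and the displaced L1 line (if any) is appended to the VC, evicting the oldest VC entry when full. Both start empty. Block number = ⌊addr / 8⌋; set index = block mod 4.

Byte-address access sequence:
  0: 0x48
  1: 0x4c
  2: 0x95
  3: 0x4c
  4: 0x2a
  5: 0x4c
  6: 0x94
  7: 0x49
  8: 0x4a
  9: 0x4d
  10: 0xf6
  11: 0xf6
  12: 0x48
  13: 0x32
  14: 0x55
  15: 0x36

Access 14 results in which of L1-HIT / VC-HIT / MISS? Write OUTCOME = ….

OUTCOME = MISS

  [0] addr=0x48 blk=9 s=1: MISS | VC []
  [1] addr=0x4c blk=9 s=1: L1-HIT | VC []
  [2] addr=0x95 blk=18 s=2: MISS | VC []
  [3] addr=0x4c blk=9 s=1: L1-HIT | VC []
  [4] addr=0x2a blk=5 s=1: MISS | VC [9]
  [5] addr=0x4c blk=9 s=1: VC-HIT | VC [5]
  [6] addr=0x94 blk=18 s=2: L1-HIT | VC [5]
  [7] addr=0x49 blk=9 s=1: L1-HIT | VC [5]
  [8] addr=0x4a blk=9 s=1: L1-HIT | VC [5]
  [9] addr=0x4d blk=9 s=1: L1-HIT | VC [5]
  [10] addr=0xf6 blk=30 s=2: MISS | VC [5, 18]
  [11] addr=0xf6 blk=30 s=2: L1-HIT | VC [5, 18]
  [12] addr=0x48 blk=9 s=1: L1-HIT | VC [5, 18]
  [13] addr=0x32 blk=6 s=2: MISS | VC [5, 18, 30]
  [14] addr=0x55 blk=10 s=2: MISS | VC [5, 18, 30, 6]
  [15] addr=0x36 blk=6 s=2: VC-HIT | VC [5, 18, 30, 10]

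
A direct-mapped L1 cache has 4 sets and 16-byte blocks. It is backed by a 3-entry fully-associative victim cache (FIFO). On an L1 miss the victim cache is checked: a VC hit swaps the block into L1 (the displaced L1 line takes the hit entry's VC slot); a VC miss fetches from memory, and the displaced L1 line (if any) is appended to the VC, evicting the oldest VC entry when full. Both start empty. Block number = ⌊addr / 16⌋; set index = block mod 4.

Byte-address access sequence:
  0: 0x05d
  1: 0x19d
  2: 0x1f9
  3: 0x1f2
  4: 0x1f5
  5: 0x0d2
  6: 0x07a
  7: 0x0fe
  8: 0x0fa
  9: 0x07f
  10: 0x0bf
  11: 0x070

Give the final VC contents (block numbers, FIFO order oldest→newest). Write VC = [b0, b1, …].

#0 0x5d→b5/s1 MISS; vc=[]
#1 0x19d→b25/s1 MISS; vc=[5]
#2 0x1f9→b31/s3 MISS; vc=[5]
#3 0x1f2→b31/s3 L1-HIT; vc=[5]
#4 0x1f5→b31/s3 L1-HIT; vc=[5]
#5 0xd2→b13/s1 MISS; vc=[5,25]
#6 0x7a→b7/s3 MISS; vc=[5,25,31]
#7 0xfe→b15/s3 MISS; vc=[25,31,7]
#8 0xfa→b15/s3 L1-HIT; vc=[25,31,7]
#9 0x7f→b7/s3 VC-HIT; vc=[25,31,15]
#10 0xbf→b11/s3 MISS; vc=[31,15,7]
#11 0x70→b7/s3 VC-HIT; vc=[31,15,11]

VC = [31, 15, 11]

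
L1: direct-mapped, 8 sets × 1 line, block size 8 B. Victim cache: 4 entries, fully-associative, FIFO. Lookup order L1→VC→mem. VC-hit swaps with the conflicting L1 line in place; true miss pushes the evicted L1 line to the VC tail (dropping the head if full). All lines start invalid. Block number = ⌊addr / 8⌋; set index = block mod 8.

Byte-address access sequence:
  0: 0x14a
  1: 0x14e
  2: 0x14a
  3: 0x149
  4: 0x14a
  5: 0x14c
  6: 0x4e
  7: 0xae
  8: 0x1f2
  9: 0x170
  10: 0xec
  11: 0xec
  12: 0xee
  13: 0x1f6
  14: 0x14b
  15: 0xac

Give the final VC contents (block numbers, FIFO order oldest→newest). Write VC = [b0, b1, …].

#0 0x14a→b41/s1 MISS; vc=[]
#1 0x14e→b41/s1 L1-HIT; vc=[]
#2 0x14a→b41/s1 L1-HIT; vc=[]
#3 0x149→b41/s1 L1-HIT; vc=[]
#4 0x14a→b41/s1 L1-HIT; vc=[]
#5 0x14c→b41/s1 L1-HIT; vc=[]
#6 0x4e→b9/s1 MISS; vc=[41]
#7 0xae→b21/s5 MISS; vc=[41]
#8 0x1f2→b62/s6 MISS; vc=[41]
#9 0x170→b46/s6 MISS; vc=[41,62]
#10 0xec→b29/s5 MISS; vc=[41,62,21]
#11 0xec→b29/s5 L1-HIT; vc=[41,62,21]
#12 0xee→b29/s5 L1-HIT; vc=[41,62,21]
#13 0x1f6→b62/s6 VC-HIT; vc=[41,46,21]
#14 0x14b→b41/s1 VC-HIT; vc=[9,46,21]
#15 0xac→b21/s5 VC-HIT; vc=[9,46,29]

VC = [9, 46, 29]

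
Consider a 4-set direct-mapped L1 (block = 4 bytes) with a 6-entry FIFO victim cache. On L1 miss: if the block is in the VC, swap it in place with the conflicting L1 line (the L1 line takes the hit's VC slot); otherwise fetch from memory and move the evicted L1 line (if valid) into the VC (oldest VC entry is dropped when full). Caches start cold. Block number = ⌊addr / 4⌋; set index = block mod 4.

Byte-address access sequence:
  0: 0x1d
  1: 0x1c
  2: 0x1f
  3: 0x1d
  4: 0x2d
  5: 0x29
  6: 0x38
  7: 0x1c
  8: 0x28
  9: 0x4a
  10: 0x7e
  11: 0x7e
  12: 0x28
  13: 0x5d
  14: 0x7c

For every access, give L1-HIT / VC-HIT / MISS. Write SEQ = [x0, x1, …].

  [0] addr=0x1d blk=7 s=3: MISS | VC []
  [1] addr=0x1c blk=7 s=3: L1-HIT | VC []
  [2] addr=0x1f blk=7 s=3: L1-HIT | VC []
  [3] addr=0x1d blk=7 s=3: L1-HIT | VC []
  [4] addr=0x2d blk=11 s=3: MISS | VC [7]
  [5] addr=0x29 blk=10 s=2: MISS | VC [7]
  [6] addr=0x38 blk=14 s=2: MISS | VC [7, 10]
  [7] addr=0x1c blk=7 s=3: VC-HIT | VC [11, 10]
  [8] addr=0x28 blk=10 s=2: VC-HIT | VC [11, 14]
  [9] addr=0x4a blk=18 s=2: MISS | VC [11, 14, 10]
  [10] addr=0x7e blk=31 s=3: MISS | VC [11, 14, 10, 7]
  [11] addr=0x7e blk=31 s=3: L1-HIT | VC [11, 14, 10, 7]
  [12] addr=0x28 blk=10 s=2: VC-HIT | VC [11, 14, 18, 7]
  [13] addr=0x5d blk=23 s=3: MISS | VC [11, 14, 18, 7, 31]
  [14] addr=0x7c blk=31 s=3: VC-HIT | VC [11, 14, 18, 7, 23]

SEQ = [MISS, L1-HIT, L1-HIT, L1-HIT, MISS, MISS, MISS, VC-HIT, VC-HIT, MISS, MISS, L1-HIT, VC-HIT, MISS, VC-HIT]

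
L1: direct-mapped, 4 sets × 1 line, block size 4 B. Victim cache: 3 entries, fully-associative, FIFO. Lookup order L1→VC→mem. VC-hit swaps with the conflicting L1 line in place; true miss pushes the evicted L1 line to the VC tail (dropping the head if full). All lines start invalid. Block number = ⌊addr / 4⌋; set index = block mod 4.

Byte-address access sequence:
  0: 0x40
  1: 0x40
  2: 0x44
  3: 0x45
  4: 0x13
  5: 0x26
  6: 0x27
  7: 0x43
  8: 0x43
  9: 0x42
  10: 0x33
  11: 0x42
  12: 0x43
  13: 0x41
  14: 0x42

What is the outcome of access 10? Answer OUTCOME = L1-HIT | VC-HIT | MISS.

OUTCOME = MISS

#0 0x40→b16/s0 MISS; vc=[]
#1 0x40→b16/s0 L1-HIT; vc=[]
#2 0x44→b17/s1 MISS; vc=[]
#3 0x45→b17/s1 L1-HIT; vc=[]
#4 0x13→b4/s0 MISS; vc=[16]
#5 0x26→b9/s1 MISS; vc=[16,17]
#6 0x27→b9/s1 L1-HIT; vc=[16,17]
#7 0x43→b16/s0 VC-HIT; vc=[4,17]
#8 0x43→b16/s0 L1-HIT; vc=[4,17]
#9 0x42→b16/s0 L1-HIT; vc=[4,17]
#10 0x33→b12/s0 MISS; vc=[4,17,16]
#11 0x42→b16/s0 VC-HIT; vc=[4,17,12]
#12 0x43→b16/s0 L1-HIT; vc=[4,17,12]
#13 0x41→b16/s0 L1-HIT; vc=[4,17,12]
#14 0x42→b16/s0 L1-HIT; vc=[4,17,12]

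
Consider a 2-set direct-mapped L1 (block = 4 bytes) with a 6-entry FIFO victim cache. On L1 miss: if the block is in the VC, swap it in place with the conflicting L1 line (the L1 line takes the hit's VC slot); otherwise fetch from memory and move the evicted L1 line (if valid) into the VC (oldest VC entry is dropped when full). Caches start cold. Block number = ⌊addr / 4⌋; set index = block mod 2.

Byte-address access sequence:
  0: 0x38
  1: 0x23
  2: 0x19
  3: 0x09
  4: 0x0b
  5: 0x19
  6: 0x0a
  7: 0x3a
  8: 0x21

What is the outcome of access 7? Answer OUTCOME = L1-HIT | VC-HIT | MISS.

#0 0x38→b14/s0 MISS; vc=[]
#1 0x23→b8/s0 MISS; vc=[14]
#2 0x19→b6/s0 MISS; vc=[14,8]
#3 0x9→b2/s0 MISS; vc=[14,8,6]
#4 0xb→b2/s0 L1-HIT; vc=[14,8,6]
#5 0x19→b6/s0 VC-HIT; vc=[14,8,2]
#6 0xa→b2/s0 VC-HIT; vc=[14,8,6]
#7 0x3a→b14/s0 VC-HIT; vc=[2,8,6]
#8 0x21→b8/s0 VC-HIT; vc=[2,14,6]

OUTCOME = VC-HIT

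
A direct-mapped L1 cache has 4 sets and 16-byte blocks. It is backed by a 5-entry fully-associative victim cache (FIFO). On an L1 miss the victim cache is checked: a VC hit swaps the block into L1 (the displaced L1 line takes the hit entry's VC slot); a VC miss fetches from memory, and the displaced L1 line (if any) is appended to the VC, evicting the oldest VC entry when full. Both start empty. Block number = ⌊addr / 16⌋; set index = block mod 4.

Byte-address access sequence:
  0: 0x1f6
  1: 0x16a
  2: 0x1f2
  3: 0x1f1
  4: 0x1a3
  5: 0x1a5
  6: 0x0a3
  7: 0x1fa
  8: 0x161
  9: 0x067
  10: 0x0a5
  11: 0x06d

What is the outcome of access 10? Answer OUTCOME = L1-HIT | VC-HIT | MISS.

OUTCOME = VC-HIT

#0 0x1f6→b31/s3 MISS; vc=[]
#1 0x16a→b22/s2 MISS; vc=[]
#2 0x1f2→b31/s3 L1-HIT; vc=[]
#3 0x1f1→b31/s3 L1-HIT; vc=[]
#4 0x1a3→b26/s2 MISS; vc=[22]
#5 0x1a5→b26/s2 L1-HIT; vc=[22]
#6 0xa3→b10/s2 MISS; vc=[22,26]
#7 0x1fa→b31/s3 L1-HIT; vc=[22,26]
#8 0x161→b22/s2 VC-HIT; vc=[10,26]
#9 0x67→b6/s2 MISS; vc=[10,26,22]
#10 0xa5→b10/s2 VC-HIT; vc=[6,26,22]
#11 0x6d→b6/s2 VC-HIT; vc=[10,26,22]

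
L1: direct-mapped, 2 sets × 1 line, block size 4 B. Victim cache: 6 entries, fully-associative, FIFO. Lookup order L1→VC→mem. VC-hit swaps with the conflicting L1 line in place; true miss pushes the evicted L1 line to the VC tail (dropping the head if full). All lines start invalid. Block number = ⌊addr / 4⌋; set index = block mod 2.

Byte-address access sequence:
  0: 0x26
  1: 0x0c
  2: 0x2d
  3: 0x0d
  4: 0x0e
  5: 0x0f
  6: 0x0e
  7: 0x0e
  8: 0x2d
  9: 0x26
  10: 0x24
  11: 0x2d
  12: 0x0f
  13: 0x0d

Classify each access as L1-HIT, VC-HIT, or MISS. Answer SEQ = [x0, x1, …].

SEQ = [MISS, MISS, MISS, VC-HIT, L1-HIT, L1-HIT, L1-HIT, L1-HIT, VC-HIT, VC-HIT, L1-HIT, VC-HIT, VC-HIT, L1-HIT]

#0 0x26→b9/s1 MISS; vc=[]
#1 0xc→b3/s1 MISS; vc=[9]
#2 0x2d→b11/s1 MISS; vc=[9,3]
#3 0xd→b3/s1 VC-HIT; vc=[9,11]
#4 0xe→b3/s1 L1-HIT; vc=[9,11]
#5 0xf→b3/s1 L1-HIT; vc=[9,11]
#6 0xe→b3/s1 L1-HIT; vc=[9,11]
#7 0xe→b3/s1 L1-HIT; vc=[9,11]
#8 0x2d→b11/s1 VC-HIT; vc=[9,3]
#9 0x26→b9/s1 VC-HIT; vc=[11,3]
#10 0x24→b9/s1 L1-HIT; vc=[11,3]
#11 0x2d→b11/s1 VC-HIT; vc=[9,3]
#12 0xf→b3/s1 VC-HIT; vc=[9,11]
#13 0xd→b3/s1 L1-HIT; vc=[9,11]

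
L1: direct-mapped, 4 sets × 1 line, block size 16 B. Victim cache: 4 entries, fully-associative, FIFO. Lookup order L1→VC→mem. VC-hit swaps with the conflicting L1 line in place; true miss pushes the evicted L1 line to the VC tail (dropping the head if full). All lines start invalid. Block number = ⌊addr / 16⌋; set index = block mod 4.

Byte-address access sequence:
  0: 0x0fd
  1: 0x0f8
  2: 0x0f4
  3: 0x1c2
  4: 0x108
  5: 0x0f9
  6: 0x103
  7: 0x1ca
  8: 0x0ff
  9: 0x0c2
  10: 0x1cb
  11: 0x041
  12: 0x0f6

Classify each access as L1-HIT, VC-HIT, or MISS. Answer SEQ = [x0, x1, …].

SEQ = [MISS, L1-HIT, L1-HIT, MISS, MISS, L1-HIT, L1-HIT, VC-HIT, L1-HIT, MISS, VC-HIT, MISS, L1-HIT]

0: 0xfd (blk 15, set 3) → MISS  vc=[]
1: 0xf8 (blk 15, set 3) → L1-HIT  vc=[]
2: 0xf4 (blk 15, set 3) → L1-HIT  vc=[]
3: 0x1c2 (blk 28, set 0) → MISS  vc=[]
4: 0x108 (blk 16, set 0) → MISS  vc=[28]
5: 0xf9 (blk 15, set 3) → L1-HIT  vc=[28]
6: 0x103 (blk 16, set 0) → L1-HIT  vc=[28]
7: 0x1ca (blk 28, set 0) → VC-HIT  vc=[16]
8: 0xff (blk 15, set 3) → L1-HIT  vc=[16]
9: 0xc2 (blk 12, set 0) → MISS  vc=[16, 28]
10: 0x1cb (blk 28, set 0) → VC-HIT  vc=[16, 12]
11: 0x41 (blk 4, set 0) → MISS  vc=[16, 12, 28]
12: 0xf6 (blk 15, set 3) → L1-HIT  vc=[16, 12, 28]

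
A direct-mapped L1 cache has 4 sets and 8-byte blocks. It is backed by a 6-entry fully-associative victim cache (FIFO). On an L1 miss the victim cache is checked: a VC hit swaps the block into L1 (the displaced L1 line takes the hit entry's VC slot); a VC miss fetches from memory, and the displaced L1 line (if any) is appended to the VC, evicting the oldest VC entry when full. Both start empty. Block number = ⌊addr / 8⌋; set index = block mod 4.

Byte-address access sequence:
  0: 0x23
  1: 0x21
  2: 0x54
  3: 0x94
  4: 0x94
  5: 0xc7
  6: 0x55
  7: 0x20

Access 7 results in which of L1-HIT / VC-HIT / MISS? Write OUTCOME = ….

OUTCOME = VC-HIT

0: 0x23 (blk 4, set 0) → MISS  vc=[]
1: 0x21 (blk 4, set 0) → L1-HIT  vc=[]
2: 0x54 (blk 10, set 2) → MISS  vc=[]
3: 0x94 (blk 18, set 2) → MISS  vc=[10]
4: 0x94 (blk 18, set 2) → L1-HIT  vc=[10]
5: 0xc7 (blk 24, set 0) → MISS  vc=[10, 4]
6: 0x55 (blk 10, set 2) → VC-HIT  vc=[18, 4]
7: 0x20 (blk 4, set 0) → VC-HIT  vc=[18, 24]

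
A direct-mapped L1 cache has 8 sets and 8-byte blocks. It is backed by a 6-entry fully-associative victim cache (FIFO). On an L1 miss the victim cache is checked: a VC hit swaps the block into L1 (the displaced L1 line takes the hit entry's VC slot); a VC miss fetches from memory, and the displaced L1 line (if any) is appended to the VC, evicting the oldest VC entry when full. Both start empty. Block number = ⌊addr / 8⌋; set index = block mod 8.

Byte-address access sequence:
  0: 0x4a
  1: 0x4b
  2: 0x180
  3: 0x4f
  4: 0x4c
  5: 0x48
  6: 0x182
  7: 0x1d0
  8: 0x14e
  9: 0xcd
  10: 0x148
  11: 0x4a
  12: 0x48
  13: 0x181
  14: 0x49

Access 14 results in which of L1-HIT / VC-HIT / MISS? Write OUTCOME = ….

OUTCOME = L1-HIT

  [0] addr=0x4a blk=9 s=1: MISS | VC []
  [1] addr=0x4b blk=9 s=1: L1-HIT | VC []
  [2] addr=0x180 blk=48 s=0: MISS | VC []
  [3] addr=0x4f blk=9 s=1: L1-HIT | VC []
  [4] addr=0x4c blk=9 s=1: L1-HIT | VC []
  [5] addr=0x48 blk=9 s=1: L1-HIT | VC []
  [6] addr=0x182 blk=48 s=0: L1-HIT | VC []
  [7] addr=0x1d0 blk=58 s=2: MISS | VC []
  [8] addr=0x14e blk=41 s=1: MISS | VC [9]
  [9] addr=0xcd blk=25 s=1: MISS | VC [9, 41]
  [10] addr=0x148 blk=41 s=1: VC-HIT | VC [9, 25]
  [11] addr=0x4a blk=9 s=1: VC-HIT | VC [41, 25]
  [12] addr=0x48 blk=9 s=1: L1-HIT | VC [41, 25]
  [13] addr=0x181 blk=48 s=0: L1-HIT | VC [41, 25]
  [14] addr=0x49 blk=9 s=1: L1-HIT | VC [41, 25]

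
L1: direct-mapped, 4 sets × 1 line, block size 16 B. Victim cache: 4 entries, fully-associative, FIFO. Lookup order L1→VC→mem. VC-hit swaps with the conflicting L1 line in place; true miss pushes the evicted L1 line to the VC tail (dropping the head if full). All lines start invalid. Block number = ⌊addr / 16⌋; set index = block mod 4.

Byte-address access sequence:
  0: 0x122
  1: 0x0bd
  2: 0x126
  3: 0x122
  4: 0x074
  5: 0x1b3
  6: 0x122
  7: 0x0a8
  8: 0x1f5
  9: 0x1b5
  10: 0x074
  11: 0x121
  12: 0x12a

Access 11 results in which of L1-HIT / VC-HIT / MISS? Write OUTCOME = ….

OUTCOME = VC-HIT

#0 0x122→b18/s2 MISS; vc=[]
#1 0xbd→b11/s3 MISS; vc=[]
#2 0x126→b18/s2 L1-HIT; vc=[]
#3 0x122→b18/s2 L1-HIT; vc=[]
#4 0x74→b7/s3 MISS; vc=[11]
#5 0x1b3→b27/s3 MISS; vc=[11,7]
#6 0x122→b18/s2 L1-HIT; vc=[11,7]
#7 0xa8→b10/s2 MISS; vc=[11,7,18]
#8 0x1f5→b31/s3 MISS; vc=[11,7,18,27]
#9 0x1b5→b27/s3 VC-HIT; vc=[11,7,18,31]
#10 0x74→b7/s3 VC-HIT; vc=[11,27,18,31]
#11 0x121→b18/s2 VC-HIT; vc=[11,27,10,31]
#12 0x12a→b18/s2 L1-HIT; vc=[11,27,10,31]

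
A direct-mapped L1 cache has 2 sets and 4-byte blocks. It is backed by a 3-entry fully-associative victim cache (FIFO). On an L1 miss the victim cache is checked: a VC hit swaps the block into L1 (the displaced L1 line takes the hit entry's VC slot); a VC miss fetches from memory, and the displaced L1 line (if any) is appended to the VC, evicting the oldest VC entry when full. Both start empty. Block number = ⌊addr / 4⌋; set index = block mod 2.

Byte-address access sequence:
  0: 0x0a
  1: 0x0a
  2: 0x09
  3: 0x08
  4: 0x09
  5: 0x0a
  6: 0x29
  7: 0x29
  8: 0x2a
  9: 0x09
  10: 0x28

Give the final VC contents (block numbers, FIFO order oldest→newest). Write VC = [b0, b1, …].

VC = [2]

0: 0xa (blk 2, set 0) → MISS  vc=[]
1: 0xa (blk 2, set 0) → L1-HIT  vc=[]
2: 0x9 (blk 2, set 0) → L1-HIT  vc=[]
3: 0x8 (blk 2, set 0) → L1-HIT  vc=[]
4: 0x9 (blk 2, set 0) → L1-HIT  vc=[]
5: 0xa (blk 2, set 0) → L1-HIT  vc=[]
6: 0x29 (blk 10, set 0) → MISS  vc=[2]
7: 0x29 (blk 10, set 0) → L1-HIT  vc=[2]
8: 0x2a (blk 10, set 0) → L1-HIT  vc=[2]
9: 0x9 (blk 2, set 0) → VC-HIT  vc=[10]
10: 0x28 (blk 10, set 0) → VC-HIT  vc=[2]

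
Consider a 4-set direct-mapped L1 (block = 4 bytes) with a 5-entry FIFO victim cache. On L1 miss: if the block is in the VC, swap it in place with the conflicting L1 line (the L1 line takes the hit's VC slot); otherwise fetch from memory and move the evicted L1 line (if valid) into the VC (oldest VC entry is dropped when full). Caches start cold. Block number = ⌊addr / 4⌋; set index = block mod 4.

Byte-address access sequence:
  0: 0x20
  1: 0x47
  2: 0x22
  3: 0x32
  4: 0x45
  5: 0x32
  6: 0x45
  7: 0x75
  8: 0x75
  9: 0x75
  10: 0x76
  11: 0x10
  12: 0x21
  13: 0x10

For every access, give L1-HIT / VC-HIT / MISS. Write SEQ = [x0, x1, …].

  [0] addr=0x20 blk=8 s=0: MISS | VC []
  [1] addr=0x47 blk=17 s=1: MISS | VC []
  [2] addr=0x22 blk=8 s=0: L1-HIT | VC []
  [3] addr=0x32 blk=12 s=0: MISS | VC [8]
  [4] addr=0x45 blk=17 s=1: L1-HIT | VC [8]
  [5] addr=0x32 blk=12 s=0: L1-HIT | VC [8]
  [6] addr=0x45 blk=17 s=1: L1-HIT | VC [8]
  [7] addr=0x75 blk=29 s=1: MISS | VC [8, 17]
  [8] addr=0x75 blk=29 s=1: L1-HIT | VC [8, 17]
  [9] addr=0x75 blk=29 s=1: L1-HIT | VC [8, 17]
  [10] addr=0x76 blk=29 s=1: L1-HIT | VC [8, 17]
  [11] addr=0x10 blk=4 s=0: MISS | VC [8, 17, 12]
  [12] addr=0x21 blk=8 s=0: VC-HIT | VC [4, 17, 12]
  [13] addr=0x10 blk=4 s=0: VC-HIT | VC [8, 17, 12]

SEQ = [MISS, MISS, L1-HIT, MISS, L1-HIT, L1-HIT, L1-HIT, MISS, L1-HIT, L1-HIT, L1-HIT, MISS, VC-HIT, VC-HIT]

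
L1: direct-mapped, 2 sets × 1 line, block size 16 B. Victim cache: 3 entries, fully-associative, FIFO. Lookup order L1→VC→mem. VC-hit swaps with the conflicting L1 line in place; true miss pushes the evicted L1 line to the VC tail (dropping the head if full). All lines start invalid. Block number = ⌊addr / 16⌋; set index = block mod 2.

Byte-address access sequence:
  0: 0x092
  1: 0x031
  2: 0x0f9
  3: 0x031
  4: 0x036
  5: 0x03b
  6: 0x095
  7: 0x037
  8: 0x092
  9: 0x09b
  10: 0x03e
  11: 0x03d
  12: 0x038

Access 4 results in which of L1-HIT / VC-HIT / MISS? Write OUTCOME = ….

OUTCOME = L1-HIT

0: 0x92 (blk 9, set 1) → MISS  vc=[]
1: 0x31 (blk 3, set 1) → MISS  vc=[9]
2: 0xf9 (blk 15, set 1) → MISS  vc=[9, 3]
3: 0x31 (blk 3, set 1) → VC-HIT  vc=[9, 15]
4: 0x36 (blk 3, set 1) → L1-HIT  vc=[9, 15]
5: 0x3b (blk 3, set 1) → L1-HIT  vc=[9, 15]
6: 0x95 (blk 9, set 1) → VC-HIT  vc=[3, 15]
7: 0x37 (blk 3, set 1) → VC-HIT  vc=[9, 15]
8: 0x92 (blk 9, set 1) → VC-HIT  vc=[3, 15]
9: 0x9b (blk 9, set 1) → L1-HIT  vc=[3, 15]
10: 0x3e (blk 3, set 1) → VC-HIT  vc=[9, 15]
11: 0x3d (blk 3, set 1) → L1-HIT  vc=[9, 15]
12: 0x38 (blk 3, set 1) → L1-HIT  vc=[9, 15]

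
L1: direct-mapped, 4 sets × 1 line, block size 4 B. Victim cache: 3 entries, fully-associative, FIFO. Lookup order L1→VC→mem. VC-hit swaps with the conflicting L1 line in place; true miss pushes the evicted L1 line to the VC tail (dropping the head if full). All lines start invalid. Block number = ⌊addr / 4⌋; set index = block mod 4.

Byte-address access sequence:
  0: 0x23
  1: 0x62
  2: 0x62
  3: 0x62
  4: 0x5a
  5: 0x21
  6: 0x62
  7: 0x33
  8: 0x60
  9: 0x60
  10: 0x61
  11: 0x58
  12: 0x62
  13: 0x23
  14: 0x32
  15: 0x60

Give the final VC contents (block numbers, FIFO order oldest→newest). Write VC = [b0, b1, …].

VC = [12, 8]

#0 0x23→b8/s0 MISS; vc=[]
#1 0x62→b24/s0 MISS; vc=[8]
#2 0x62→b24/s0 L1-HIT; vc=[8]
#3 0x62→b24/s0 L1-HIT; vc=[8]
#4 0x5a→b22/s2 MISS; vc=[8]
#5 0x21→b8/s0 VC-HIT; vc=[24]
#6 0x62→b24/s0 VC-HIT; vc=[8]
#7 0x33→b12/s0 MISS; vc=[8,24]
#8 0x60→b24/s0 VC-HIT; vc=[8,12]
#9 0x60→b24/s0 L1-HIT; vc=[8,12]
#10 0x61→b24/s0 L1-HIT; vc=[8,12]
#11 0x58→b22/s2 L1-HIT; vc=[8,12]
#12 0x62→b24/s0 L1-HIT; vc=[8,12]
#13 0x23→b8/s0 VC-HIT; vc=[24,12]
#14 0x32→b12/s0 VC-HIT; vc=[24,8]
#15 0x60→b24/s0 VC-HIT; vc=[12,8]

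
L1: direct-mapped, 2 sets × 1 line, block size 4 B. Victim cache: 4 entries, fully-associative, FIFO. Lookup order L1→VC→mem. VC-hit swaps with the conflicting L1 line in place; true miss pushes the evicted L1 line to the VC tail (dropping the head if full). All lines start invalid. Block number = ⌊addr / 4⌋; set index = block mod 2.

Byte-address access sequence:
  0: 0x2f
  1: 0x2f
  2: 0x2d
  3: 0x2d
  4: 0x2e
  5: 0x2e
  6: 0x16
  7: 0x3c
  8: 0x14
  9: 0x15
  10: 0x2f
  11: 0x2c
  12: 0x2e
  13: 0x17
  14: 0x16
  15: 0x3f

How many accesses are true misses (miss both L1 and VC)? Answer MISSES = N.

0: 0x2f (blk 11, set 1) → MISS  vc=[]
1: 0x2f (blk 11, set 1) → L1-HIT  vc=[]
2: 0x2d (blk 11, set 1) → L1-HIT  vc=[]
3: 0x2d (blk 11, set 1) → L1-HIT  vc=[]
4: 0x2e (blk 11, set 1) → L1-HIT  vc=[]
5: 0x2e (blk 11, set 1) → L1-HIT  vc=[]
6: 0x16 (blk 5, set 1) → MISS  vc=[11]
7: 0x3c (blk 15, set 1) → MISS  vc=[11, 5]
8: 0x14 (blk 5, set 1) → VC-HIT  vc=[11, 15]
9: 0x15 (blk 5, set 1) → L1-HIT  vc=[11, 15]
10: 0x2f (blk 11, set 1) → VC-HIT  vc=[5, 15]
11: 0x2c (blk 11, set 1) → L1-HIT  vc=[5, 15]
12: 0x2e (blk 11, set 1) → L1-HIT  vc=[5, 15]
13: 0x17 (blk 5, set 1) → VC-HIT  vc=[11, 15]
14: 0x16 (blk 5, set 1) → L1-HIT  vc=[11, 15]
15: 0x3f (blk 15, set 1) → VC-HIT  vc=[11, 5]

MISSES = 3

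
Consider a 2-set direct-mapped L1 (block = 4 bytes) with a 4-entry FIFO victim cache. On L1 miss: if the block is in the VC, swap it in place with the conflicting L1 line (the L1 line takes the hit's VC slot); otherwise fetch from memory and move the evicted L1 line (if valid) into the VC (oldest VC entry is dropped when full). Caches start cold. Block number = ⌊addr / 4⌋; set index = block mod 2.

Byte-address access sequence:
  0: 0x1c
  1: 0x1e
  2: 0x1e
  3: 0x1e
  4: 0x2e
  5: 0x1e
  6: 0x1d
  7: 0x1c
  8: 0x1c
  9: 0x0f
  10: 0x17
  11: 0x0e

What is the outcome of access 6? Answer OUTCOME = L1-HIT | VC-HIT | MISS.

OUTCOME = L1-HIT

0: 0x1c (blk 7, set 1) → MISS  vc=[]
1: 0x1e (blk 7, set 1) → L1-HIT  vc=[]
2: 0x1e (blk 7, set 1) → L1-HIT  vc=[]
3: 0x1e (blk 7, set 1) → L1-HIT  vc=[]
4: 0x2e (blk 11, set 1) → MISS  vc=[7]
5: 0x1e (blk 7, set 1) → VC-HIT  vc=[11]
6: 0x1d (blk 7, set 1) → L1-HIT  vc=[11]
7: 0x1c (blk 7, set 1) → L1-HIT  vc=[11]
8: 0x1c (blk 7, set 1) → L1-HIT  vc=[11]
9: 0xf (blk 3, set 1) → MISS  vc=[11, 7]
10: 0x17 (blk 5, set 1) → MISS  vc=[11, 7, 3]
11: 0xe (blk 3, set 1) → VC-HIT  vc=[11, 7, 5]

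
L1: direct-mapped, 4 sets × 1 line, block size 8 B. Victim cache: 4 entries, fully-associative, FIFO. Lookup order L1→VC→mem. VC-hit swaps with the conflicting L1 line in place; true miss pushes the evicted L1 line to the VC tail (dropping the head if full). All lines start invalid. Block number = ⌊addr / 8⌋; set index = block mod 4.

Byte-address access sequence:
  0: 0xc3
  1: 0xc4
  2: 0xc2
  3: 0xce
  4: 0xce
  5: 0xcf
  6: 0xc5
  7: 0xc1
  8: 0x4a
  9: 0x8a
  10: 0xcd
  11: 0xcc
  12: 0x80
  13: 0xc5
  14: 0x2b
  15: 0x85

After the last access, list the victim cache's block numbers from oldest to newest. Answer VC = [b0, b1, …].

0: 0xc3 (blk 24, set 0) → MISS  vc=[]
1: 0xc4 (blk 24, set 0) → L1-HIT  vc=[]
2: 0xc2 (blk 24, set 0) → L1-HIT  vc=[]
3: 0xce (blk 25, set 1) → MISS  vc=[]
4: 0xce (blk 25, set 1) → L1-HIT  vc=[]
5: 0xcf (blk 25, set 1) → L1-HIT  vc=[]
6: 0xc5 (blk 24, set 0) → L1-HIT  vc=[]
7: 0xc1 (blk 24, set 0) → L1-HIT  vc=[]
8: 0x4a (blk 9, set 1) → MISS  vc=[25]
9: 0x8a (blk 17, set 1) → MISS  vc=[25, 9]
10: 0xcd (blk 25, set 1) → VC-HIT  vc=[17, 9]
11: 0xcc (blk 25, set 1) → L1-HIT  vc=[17, 9]
12: 0x80 (blk 16, set 0) → MISS  vc=[17, 9, 24]
13: 0xc5 (blk 24, set 0) → VC-HIT  vc=[17, 9, 16]
14: 0x2b (blk 5, set 1) → MISS  vc=[17, 9, 16, 25]
15: 0x85 (blk 16, set 0) → VC-HIT  vc=[17, 9, 24, 25]

VC = [17, 9, 24, 25]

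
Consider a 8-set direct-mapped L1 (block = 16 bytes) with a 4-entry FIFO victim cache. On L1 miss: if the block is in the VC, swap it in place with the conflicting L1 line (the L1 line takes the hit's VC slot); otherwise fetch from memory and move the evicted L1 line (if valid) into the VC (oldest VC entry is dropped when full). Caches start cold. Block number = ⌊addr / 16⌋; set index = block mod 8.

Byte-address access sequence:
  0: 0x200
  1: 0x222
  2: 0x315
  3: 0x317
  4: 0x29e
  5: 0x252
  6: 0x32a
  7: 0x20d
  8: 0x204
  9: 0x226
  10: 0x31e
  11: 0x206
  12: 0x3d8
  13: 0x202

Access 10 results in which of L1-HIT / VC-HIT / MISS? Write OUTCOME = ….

OUTCOME = VC-HIT

  [0] addr=0x200 blk=32 s=0: MISS | VC []
  [1] addr=0x222 blk=34 s=2: MISS | VC []
  [2] addr=0x315 blk=49 s=1: MISS | VC []
  [3] addr=0x317 blk=49 s=1: L1-HIT | VC []
  [4] addr=0x29e blk=41 s=1: MISS | VC [49]
  [5] addr=0x252 blk=37 s=5: MISS | VC [49]
  [6] addr=0x32a blk=50 s=2: MISS | VC [49, 34]
  [7] addr=0x20d blk=32 s=0: L1-HIT | VC [49, 34]
  [8] addr=0x204 blk=32 s=0: L1-HIT | VC [49, 34]
  [9] addr=0x226 blk=34 s=2: VC-HIT | VC [49, 50]
  [10] addr=0x31e blk=49 s=1: VC-HIT | VC [41, 50]
  [11] addr=0x206 blk=32 s=0: L1-HIT | VC [41, 50]
  [12] addr=0x3d8 blk=61 s=5: MISS | VC [41, 50, 37]
  [13] addr=0x202 blk=32 s=0: L1-HIT | VC [41, 50, 37]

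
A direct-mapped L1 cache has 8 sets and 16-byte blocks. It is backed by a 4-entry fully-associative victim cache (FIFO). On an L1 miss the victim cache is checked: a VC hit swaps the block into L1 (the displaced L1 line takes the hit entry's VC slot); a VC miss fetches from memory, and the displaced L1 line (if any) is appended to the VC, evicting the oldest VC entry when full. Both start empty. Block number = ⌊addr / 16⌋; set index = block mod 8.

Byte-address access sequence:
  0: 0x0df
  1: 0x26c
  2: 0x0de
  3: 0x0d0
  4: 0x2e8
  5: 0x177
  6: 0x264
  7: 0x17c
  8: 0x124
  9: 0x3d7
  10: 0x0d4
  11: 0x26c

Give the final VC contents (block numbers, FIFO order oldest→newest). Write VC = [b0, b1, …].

0: 0xdf (blk 13, set 5) → MISS  vc=[]
1: 0x26c (blk 38, set 6) → MISS  vc=[]
2: 0xde (blk 13, set 5) → L1-HIT  vc=[]
3: 0xd0 (blk 13, set 5) → L1-HIT  vc=[]
4: 0x2e8 (blk 46, set 6) → MISS  vc=[38]
5: 0x177 (blk 23, set 7) → MISS  vc=[38]
6: 0x264 (blk 38, set 6) → VC-HIT  vc=[46]
7: 0x17c (blk 23, set 7) → L1-HIT  vc=[46]
8: 0x124 (blk 18, set 2) → MISS  vc=[46]
9: 0x3d7 (blk 61, set 5) → MISS  vc=[46, 13]
10: 0xd4 (blk 13, set 5) → VC-HIT  vc=[46, 61]
11: 0x26c (blk 38, set 6) → L1-HIT  vc=[46, 61]

VC = [46, 61]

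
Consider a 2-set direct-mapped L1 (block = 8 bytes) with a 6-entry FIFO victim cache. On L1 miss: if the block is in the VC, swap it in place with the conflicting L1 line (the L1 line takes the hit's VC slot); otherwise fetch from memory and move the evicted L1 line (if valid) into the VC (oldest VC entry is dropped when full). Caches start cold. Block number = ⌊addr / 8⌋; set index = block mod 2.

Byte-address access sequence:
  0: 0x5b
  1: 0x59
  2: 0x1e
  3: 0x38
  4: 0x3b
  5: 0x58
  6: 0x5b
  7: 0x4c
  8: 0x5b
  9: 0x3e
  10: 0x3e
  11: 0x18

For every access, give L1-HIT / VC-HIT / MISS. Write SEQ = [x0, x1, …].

  [0] addr=0x5b blk=11 s=1: MISS | VC []
  [1] addr=0x59 blk=11 s=1: L1-HIT | VC []
  [2] addr=0x1e blk=3 s=1: MISS | VC [11]
  [3] addr=0x38 blk=7 s=1: MISS | VC [11, 3]
  [4] addr=0x3b blk=7 s=1: L1-HIT | VC [11, 3]
  [5] addr=0x58 blk=11 s=1: VC-HIT | VC [7, 3]
  [6] addr=0x5b blk=11 s=1: L1-HIT | VC [7, 3]
  [7] addr=0x4c blk=9 s=1: MISS | VC [7, 3, 11]
  [8] addr=0x5b blk=11 s=1: VC-HIT | VC [7, 3, 9]
  [9] addr=0x3e blk=7 s=1: VC-HIT | VC [11, 3, 9]
  [10] addr=0x3e blk=7 s=1: L1-HIT | VC [11, 3, 9]
  [11] addr=0x18 blk=3 s=1: VC-HIT | VC [11, 7, 9]

SEQ = [MISS, L1-HIT, MISS, MISS, L1-HIT, VC-HIT, L1-HIT, MISS, VC-HIT, VC-HIT, L1-HIT, VC-HIT]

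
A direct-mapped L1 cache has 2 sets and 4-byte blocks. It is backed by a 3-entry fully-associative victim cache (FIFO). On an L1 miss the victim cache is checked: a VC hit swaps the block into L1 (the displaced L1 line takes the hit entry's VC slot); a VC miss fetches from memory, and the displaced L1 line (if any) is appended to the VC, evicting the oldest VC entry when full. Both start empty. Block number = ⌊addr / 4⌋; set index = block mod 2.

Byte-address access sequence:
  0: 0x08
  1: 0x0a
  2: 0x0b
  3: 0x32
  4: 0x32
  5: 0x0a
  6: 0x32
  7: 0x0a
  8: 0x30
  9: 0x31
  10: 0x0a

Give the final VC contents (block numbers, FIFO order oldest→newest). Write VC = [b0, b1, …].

#0 0x8→b2/s0 MISS; vc=[]
#1 0xa→b2/s0 L1-HIT; vc=[]
#2 0xb→b2/s0 L1-HIT; vc=[]
#3 0x32→b12/s0 MISS; vc=[2]
#4 0x32→b12/s0 L1-HIT; vc=[2]
#5 0xa→b2/s0 VC-HIT; vc=[12]
#6 0x32→b12/s0 VC-HIT; vc=[2]
#7 0xa→b2/s0 VC-HIT; vc=[12]
#8 0x30→b12/s0 VC-HIT; vc=[2]
#9 0x31→b12/s0 L1-HIT; vc=[2]
#10 0xa→b2/s0 VC-HIT; vc=[12]

VC = [12]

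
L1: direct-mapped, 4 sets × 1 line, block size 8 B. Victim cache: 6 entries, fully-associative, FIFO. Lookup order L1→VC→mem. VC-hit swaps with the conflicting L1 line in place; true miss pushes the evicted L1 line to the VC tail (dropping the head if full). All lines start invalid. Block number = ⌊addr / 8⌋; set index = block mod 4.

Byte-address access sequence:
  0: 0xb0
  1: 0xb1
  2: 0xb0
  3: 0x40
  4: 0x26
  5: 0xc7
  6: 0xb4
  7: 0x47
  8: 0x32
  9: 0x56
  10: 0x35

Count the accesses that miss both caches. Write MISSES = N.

MISSES = 6

0: 0xb0 (blk 22, set 2) → MISS  vc=[]
1: 0xb1 (blk 22, set 2) → L1-HIT  vc=[]
2: 0xb0 (blk 22, set 2) → L1-HIT  vc=[]
3: 0x40 (blk 8, set 0) → MISS  vc=[]
4: 0x26 (blk 4, set 0) → MISS  vc=[8]
5: 0xc7 (blk 24, set 0) → MISS  vc=[8, 4]
6: 0xb4 (blk 22, set 2) → L1-HIT  vc=[8, 4]
7: 0x47 (blk 8, set 0) → VC-HIT  vc=[24, 4]
8: 0x32 (blk 6, set 2) → MISS  vc=[24, 4, 22]
9: 0x56 (blk 10, set 2) → MISS  vc=[24, 4, 22, 6]
10: 0x35 (blk 6, set 2) → VC-HIT  vc=[24, 4, 22, 10]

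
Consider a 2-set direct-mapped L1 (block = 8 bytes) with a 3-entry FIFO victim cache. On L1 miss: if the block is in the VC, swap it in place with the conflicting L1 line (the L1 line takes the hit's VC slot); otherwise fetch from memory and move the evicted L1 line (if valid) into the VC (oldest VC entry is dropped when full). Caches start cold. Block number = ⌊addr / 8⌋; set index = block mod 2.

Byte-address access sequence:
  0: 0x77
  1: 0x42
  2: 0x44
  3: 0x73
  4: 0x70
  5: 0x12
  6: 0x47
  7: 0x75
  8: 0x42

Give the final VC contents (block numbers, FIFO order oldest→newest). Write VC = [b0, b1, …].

0: 0x77 (blk 14, set 0) → MISS  vc=[]
1: 0x42 (blk 8, set 0) → MISS  vc=[14]
2: 0x44 (blk 8, set 0) → L1-HIT  vc=[14]
3: 0x73 (blk 14, set 0) → VC-HIT  vc=[8]
4: 0x70 (blk 14, set 0) → L1-HIT  vc=[8]
5: 0x12 (blk 2, set 0) → MISS  vc=[8, 14]
6: 0x47 (blk 8, set 0) → VC-HIT  vc=[2, 14]
7: 0x75 (blk 14, set 0) → VC-HIT  vc=[2, 8]
8: 0x42 (blk 8, set 0) → VC-HIT  vc=[2, 14]

VC = [2, 14]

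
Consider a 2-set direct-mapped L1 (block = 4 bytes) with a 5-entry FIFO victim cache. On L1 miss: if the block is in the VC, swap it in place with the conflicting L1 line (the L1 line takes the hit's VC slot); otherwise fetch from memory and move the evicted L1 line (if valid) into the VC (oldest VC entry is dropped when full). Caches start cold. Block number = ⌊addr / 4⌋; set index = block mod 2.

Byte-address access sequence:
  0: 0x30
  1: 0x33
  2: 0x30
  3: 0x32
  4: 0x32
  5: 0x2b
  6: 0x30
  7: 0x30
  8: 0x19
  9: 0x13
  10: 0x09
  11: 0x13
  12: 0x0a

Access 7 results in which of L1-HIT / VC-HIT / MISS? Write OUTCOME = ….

0: 0x30 (blk 12, set 0) → MISS  vc=[]
1: 0x33 (blk 12, set 0) → L1-HIT  vc=[]
2: 0x30 (blk 12, set 0) → L1-HIT  vc=[]
3: 0x32 (blk 12, set 0) → L1-HIT  vc=[]
4: 0x32 (blk 12, set 0) → L1-HIT  vc=[]
5: 0x2b (blk 10, set 0) → MISS  vc=[12]
6: 0x30 (blk 12, set 0) → VC-HIT  vc=[10]
7: 0x30 (blk 12, set 0) → L1-HIT  vc=[10]
8: 0x19 (blk 6, set 0) → MISS  vc=[10, 12]
9: 0x13 (blk 4, set 0) → MISS  vc=[10, 12, 6]
10: 0x9 (blk 2, set 0) → MISS  vc=[10, 12, 6, 4]
11: 0x13 (blk 4, set 0) → VC-HIT  vc=[10, 12, 6, 2]
12: 0xa (blk 2, set 0) → VC-HIT  vc=[10, 12, 6, 4]

OUTCOME = L1-HIT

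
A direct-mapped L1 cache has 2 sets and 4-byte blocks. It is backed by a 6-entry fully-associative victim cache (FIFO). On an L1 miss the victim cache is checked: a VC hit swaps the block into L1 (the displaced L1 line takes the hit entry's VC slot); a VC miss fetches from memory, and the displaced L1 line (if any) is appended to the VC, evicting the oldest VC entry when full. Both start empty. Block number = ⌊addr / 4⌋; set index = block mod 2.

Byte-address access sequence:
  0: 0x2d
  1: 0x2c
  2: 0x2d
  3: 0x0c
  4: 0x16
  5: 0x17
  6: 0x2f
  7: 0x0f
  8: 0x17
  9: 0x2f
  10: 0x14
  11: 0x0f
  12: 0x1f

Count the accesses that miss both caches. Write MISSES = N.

  [0] addr=0x2d blk=11 s=1: MISS | VC []
  [1] addr=0x2c blk=11 s=1: L1-HIT | VC []
  [2] addr=0x2d blk=11 s=1: L1-HIT | VC []
  [3] addr=0xc blk=3 s=1: MISS | VC [11]
  [4] addr=0x16 blk=5 s=1: MISS | VC [11, 3]
  [5] addr=0x17 blk=5 s=1: L1-HIT | VC [11, 3]
  [6] addr=0x2f blk=11 s=1: VC-HIT | VC [5, 3]
  [7] addr=0xf blk=3 s=1: VC-HIT | VC [5, 11]
  [8] addr=0x17 blk=5 s=1: VC-HIT | VC [3, 11]
  [9] addr=0x2f blk=11 s=1: VC-HIT | VC [3, 5]
  [10] addr=0x14 blk=5 s=1: VC-HIT | VC [3, 11]
  [11] addr=0xf blk=3 s=1: VC-HIT | VC [5, 11]
  [12] addr=0x1f blk=7 s=1: MISS | VC [5, 11, 3]

MISSES = 4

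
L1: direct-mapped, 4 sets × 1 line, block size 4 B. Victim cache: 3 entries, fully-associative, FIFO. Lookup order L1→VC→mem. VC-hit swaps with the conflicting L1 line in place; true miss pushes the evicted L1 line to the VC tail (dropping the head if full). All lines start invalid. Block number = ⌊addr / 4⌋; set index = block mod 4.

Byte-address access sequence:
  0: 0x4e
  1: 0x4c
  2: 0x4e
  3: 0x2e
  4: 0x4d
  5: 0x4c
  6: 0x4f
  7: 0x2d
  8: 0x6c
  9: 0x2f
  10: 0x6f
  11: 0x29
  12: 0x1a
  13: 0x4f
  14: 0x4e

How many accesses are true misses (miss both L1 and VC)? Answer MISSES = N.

#0 0x4e→b19/s3 MISS; vc=[]
#1 0x4c→b19/s3 L1-HIT; vc=[]
#2 0x4e→b19/s3 L1-HIT; vc=[]
#3 0x2e→b11/s3 MISS; vc=[19]
#4 0x4d→b19/s3 VC-HIT; vc=[11]
#5 0x4c→b19/s3 L1-HIT; vc=[11]
#6 0x4f→b19/s3 L1-HIT; vc=[11]
#7 0x2d→b11/s3 VC-HIT; vc=[19]
#8 0x6c→b27/s3 MISS; vc=[19,11]
#9 0x2f→b11/s3 VC-HIT; vc=[19,27]
#10 0x6f→b27/s3 VC-HIT; vc=[19,11]
#11 0x29→b10/s2 MISS; vc=[19,11]
#12 0x1a→b6/s2 MISS; vc=[19,11,10]
#13 0x4f→b19/s3 VC-HIT; vc=[27,11,10]
#14 0x4e→b19/s3 L1-HIT; vc=[27,11,10]

MISSES = 5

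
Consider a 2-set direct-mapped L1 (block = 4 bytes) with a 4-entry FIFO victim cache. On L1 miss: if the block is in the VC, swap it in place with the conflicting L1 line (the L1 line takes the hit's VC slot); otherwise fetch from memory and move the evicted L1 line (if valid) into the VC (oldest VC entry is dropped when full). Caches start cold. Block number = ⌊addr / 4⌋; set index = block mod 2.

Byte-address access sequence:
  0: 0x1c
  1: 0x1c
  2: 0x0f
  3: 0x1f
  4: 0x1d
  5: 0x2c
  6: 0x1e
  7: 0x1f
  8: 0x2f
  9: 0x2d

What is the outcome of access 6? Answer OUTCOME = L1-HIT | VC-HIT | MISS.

OUTCOME = VC-HIT

0: 0x1c (blk 7, set 1) → MISS  vc=[]
1: 0x1c (blk 7, set 1) → L1-HIT  vc=[]
2: 0xf (blk 3, set 1) → MISS  vc=[7]
3: 0x1f (blk 7, set 1) → VC-HIT  vc=[3]
4: 0x1d (blk 7, set 1) → L1-HIT  vc=[3]
5: 0x2c (blk 11, set 1) → MISS  vc=[3, 7]
6: 0x1e (blk 7, set 1) → VC-HIT  vc=[3, 11]
7: 0x1f (blk 7, set 1) → L1-HIT  vc=[3, 11]
8: 0x2f (blk 11, set 1) → VC-HIT  vc=[3, 7]
9: 0x2d (blk 11, set 1) → L1-HIT  vc=[3, 7]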